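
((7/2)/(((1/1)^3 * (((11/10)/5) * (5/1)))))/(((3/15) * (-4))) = -175/44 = -3.98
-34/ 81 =-0.42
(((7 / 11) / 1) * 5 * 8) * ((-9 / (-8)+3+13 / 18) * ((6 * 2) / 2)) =24430 / 33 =740.30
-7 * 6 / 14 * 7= -21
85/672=0.13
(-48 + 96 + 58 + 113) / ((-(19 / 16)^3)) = -897024 / 6859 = -130.78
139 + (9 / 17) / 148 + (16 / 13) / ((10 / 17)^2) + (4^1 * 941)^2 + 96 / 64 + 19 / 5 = 11585045924731 / 817700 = 14167843.86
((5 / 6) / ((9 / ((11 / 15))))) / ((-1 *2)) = -11 / 324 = -0.03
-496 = -496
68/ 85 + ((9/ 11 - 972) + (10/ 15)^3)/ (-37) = 1485721/ 54945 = 27.04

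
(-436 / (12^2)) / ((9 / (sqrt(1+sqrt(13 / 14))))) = -109 *sqrt(14 *sqrt(182)+196) / 4536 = -0.47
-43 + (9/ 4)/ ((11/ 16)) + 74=377/ 11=34.27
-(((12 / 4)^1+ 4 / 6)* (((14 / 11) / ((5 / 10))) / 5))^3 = -21952 / 3375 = -6.50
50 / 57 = 0.88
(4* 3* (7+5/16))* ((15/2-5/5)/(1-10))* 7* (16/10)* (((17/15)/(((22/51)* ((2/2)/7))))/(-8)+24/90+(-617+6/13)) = 386374079/880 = 439061.45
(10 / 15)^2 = 4 / 9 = 0.44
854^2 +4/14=5105214/7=729316.29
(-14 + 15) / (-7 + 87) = 1 / 80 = 0.01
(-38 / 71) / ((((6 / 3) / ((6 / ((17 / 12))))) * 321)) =-456 / 129149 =-0.00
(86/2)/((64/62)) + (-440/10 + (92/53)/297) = -1177631/503712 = -2.34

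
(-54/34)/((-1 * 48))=9/272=0.03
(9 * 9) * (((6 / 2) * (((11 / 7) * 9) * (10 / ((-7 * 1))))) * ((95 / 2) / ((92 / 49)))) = -11427075 / 92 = -124207.34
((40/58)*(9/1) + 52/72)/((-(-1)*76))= 3617/39672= 0.09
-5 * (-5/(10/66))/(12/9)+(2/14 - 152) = -787/28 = -28.11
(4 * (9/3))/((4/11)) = 33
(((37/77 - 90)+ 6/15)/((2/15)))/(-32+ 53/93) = 9572769/450142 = 21.27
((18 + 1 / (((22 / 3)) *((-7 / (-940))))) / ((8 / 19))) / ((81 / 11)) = 4427 / 378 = 11.71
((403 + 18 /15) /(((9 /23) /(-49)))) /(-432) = 2277667 /19440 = 117.16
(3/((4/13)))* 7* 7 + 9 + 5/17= 33119/68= 487.04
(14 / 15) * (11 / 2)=77 / 15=5.13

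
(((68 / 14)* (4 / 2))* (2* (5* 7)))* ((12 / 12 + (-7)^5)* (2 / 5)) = -4571232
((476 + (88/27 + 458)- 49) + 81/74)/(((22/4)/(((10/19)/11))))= 1615390/208791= 7.74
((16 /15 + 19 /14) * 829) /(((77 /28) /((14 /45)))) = 1687844 /7425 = 227.32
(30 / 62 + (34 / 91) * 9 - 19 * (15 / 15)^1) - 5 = -56853 / 2821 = -20.15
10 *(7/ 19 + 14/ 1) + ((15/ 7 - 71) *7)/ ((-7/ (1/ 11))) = 149.94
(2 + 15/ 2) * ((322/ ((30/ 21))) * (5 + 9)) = 149891/ 5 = 29978.20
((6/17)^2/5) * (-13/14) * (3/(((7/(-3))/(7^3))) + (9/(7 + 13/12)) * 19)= 9.71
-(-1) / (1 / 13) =13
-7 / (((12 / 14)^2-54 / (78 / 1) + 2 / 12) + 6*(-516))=26754 / 11832113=0.00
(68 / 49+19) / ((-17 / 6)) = -7.20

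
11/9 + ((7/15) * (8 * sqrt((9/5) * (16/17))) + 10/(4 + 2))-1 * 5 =-19/9 + 224 * sqrt(85)/425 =2.75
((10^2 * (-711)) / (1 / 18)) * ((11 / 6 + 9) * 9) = -124780500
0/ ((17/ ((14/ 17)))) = 0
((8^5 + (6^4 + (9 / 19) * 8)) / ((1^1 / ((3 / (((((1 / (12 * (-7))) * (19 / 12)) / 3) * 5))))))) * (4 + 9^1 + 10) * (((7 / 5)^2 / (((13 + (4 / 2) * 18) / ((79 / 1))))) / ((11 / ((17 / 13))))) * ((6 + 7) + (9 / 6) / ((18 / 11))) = -2524292465948064 / 6452875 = -391188805.91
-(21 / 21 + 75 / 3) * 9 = -234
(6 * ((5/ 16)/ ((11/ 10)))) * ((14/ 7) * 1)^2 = 75/ 11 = 6.82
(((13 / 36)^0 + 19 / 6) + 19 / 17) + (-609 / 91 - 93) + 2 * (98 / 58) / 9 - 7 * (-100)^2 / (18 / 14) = -2097222593 / 38454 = -54538.48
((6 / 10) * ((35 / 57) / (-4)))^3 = -343 / 438976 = -0.00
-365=-365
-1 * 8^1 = -8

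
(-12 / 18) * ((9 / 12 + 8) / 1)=-35 / 6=-5.83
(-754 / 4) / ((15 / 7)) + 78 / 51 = -44083 / 510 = -86.44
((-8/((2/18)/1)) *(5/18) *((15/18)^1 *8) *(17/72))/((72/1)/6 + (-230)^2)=-425/714312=-0.00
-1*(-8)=8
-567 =-567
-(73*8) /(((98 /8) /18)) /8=-5256 /49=-107.27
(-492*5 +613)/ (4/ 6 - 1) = 5541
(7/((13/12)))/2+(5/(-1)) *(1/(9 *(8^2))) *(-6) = 4097/1248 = 3.28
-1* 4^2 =-16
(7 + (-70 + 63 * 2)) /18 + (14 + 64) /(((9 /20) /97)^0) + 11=185 /2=92.50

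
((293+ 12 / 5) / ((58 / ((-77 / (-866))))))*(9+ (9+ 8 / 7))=8.67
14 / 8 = 7 / 4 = 1.75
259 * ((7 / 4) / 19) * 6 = 5439 / 38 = 143.13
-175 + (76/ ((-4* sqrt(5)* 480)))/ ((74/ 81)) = -175 - 513* sqrt(5)/ 59200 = -175.02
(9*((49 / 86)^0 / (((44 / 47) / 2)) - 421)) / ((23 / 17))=-1409895 / 506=-2786.35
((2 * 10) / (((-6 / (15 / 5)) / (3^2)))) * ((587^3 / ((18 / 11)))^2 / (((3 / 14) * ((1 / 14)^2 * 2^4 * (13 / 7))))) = -59425951229498388133445 / 1404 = -42326176089386316334.36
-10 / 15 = -2 / 3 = -0.67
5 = 5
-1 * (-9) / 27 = 1 / 3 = 0.33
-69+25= -44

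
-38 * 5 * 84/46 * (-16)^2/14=-145920/23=-6344.35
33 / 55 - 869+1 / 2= -8679 / 10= -867.90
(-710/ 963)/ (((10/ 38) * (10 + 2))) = -1349/ 5778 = -0.23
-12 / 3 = -4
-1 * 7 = -7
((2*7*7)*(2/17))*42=8232/17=484.24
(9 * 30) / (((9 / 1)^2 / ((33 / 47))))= 2.34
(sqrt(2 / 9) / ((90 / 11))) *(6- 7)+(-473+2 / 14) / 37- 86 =-25584 / 259- 11 *sqrt(2) / 270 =-98.84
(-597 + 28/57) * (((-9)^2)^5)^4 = -1675216002972391912890048410075746167243867/19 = -88169263314336416467897280000000000000000.00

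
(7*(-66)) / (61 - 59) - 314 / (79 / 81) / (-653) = -11891163 / 51587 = -230.51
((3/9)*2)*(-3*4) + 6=-2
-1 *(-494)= 494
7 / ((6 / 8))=28 / 3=9.33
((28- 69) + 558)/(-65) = -517/65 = -7.95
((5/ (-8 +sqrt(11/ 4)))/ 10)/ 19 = -16/ 4655 - sqrt(11)/ 4655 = -0.00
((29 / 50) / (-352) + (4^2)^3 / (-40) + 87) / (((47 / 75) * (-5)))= 813207 / 165440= 4.92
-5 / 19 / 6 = -5 / 114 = -0.04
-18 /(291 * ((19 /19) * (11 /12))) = -72 /1067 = -0.07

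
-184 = -184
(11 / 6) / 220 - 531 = -63719 / 120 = -530.99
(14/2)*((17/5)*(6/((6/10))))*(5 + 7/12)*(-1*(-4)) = 15946/3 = 5315.33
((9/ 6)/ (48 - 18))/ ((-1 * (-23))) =1/ 460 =0.00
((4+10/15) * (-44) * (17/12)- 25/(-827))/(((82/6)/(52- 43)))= -6494583/33907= -191.54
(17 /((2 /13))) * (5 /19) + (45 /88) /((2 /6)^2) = 56315 /1672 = 33.68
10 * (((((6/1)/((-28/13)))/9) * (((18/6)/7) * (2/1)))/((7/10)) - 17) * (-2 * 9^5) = 7039821780/343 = 20524261.75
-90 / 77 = -1.17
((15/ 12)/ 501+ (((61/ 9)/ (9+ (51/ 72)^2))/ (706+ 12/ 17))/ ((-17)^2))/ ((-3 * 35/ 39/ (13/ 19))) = -0.00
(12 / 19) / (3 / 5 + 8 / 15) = 180 / 323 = 0.56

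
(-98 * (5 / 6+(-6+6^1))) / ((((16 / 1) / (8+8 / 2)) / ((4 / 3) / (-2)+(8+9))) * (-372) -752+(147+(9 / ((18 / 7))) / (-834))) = 6674780 / 51930187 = 0.13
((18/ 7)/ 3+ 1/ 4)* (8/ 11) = 62/ 77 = 0.81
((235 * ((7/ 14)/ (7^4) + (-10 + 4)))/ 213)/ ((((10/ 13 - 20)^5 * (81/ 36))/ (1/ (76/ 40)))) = 502774163281/ 854019755859375000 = 0.00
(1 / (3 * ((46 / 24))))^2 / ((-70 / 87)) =-696 / 18515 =-0.04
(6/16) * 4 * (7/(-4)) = -21/8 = -2.62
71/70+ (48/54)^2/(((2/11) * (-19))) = 84629/107730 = 0.79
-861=-861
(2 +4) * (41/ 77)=246/ 77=3.19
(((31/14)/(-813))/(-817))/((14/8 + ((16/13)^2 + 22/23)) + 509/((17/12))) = 4096898/446742168675915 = 0.00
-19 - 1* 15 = -34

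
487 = 487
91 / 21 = 13 / 3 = 4.33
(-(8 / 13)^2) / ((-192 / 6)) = 2 / 169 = 0.01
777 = 777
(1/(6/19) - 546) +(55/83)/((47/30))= -12695657/23406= -542.41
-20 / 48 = -5 / 12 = -0.42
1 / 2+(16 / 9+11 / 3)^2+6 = 5855 / 162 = 36.14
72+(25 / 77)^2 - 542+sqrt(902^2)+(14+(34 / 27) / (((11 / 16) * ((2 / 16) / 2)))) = 76105349 / 160083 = 475.41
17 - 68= -51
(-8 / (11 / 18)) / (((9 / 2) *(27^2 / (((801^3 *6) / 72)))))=-5639752 / 33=-170901.58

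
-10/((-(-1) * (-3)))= 10/3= 3.33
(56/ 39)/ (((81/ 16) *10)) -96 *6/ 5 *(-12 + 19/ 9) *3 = 10796288/ 3159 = 3417.63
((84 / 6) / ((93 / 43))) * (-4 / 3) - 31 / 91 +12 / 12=-202388 / 25389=-7.97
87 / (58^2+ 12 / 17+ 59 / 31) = 15283 / 591401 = 0.03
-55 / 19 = -2.89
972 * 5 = 4860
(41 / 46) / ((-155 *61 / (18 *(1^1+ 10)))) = -4059 / 217465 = -0.02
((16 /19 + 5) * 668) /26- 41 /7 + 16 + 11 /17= 4728954 /29393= 160.89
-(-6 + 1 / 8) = 47 / 8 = 5.88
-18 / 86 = -9 / 43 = -0.21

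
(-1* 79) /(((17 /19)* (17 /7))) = -10507 /289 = -36.36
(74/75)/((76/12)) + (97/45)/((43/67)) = 646043/183825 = 3.51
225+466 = 691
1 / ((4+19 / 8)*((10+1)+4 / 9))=24 / 1751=0.01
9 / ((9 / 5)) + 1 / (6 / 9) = 13 / 2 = 6.50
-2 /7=-0.29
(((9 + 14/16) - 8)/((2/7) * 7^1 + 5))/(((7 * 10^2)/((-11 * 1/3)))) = -11/7840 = -0.00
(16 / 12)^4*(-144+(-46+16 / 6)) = -143872 / 243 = -592.07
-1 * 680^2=-462400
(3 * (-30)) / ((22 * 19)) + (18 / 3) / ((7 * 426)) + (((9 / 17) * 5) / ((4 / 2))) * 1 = 3920981 / 3531682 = 1.11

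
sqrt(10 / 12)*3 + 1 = 1 + sqrt(30) / 2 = 3.74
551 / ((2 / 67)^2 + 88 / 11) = 68.87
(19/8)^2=361/64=5.64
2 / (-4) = -1 / 2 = -0.50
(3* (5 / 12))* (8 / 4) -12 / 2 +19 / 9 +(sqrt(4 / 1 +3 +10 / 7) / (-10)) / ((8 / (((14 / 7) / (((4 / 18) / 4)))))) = -25 / 18 -9* sqrt(413) / 140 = -2.70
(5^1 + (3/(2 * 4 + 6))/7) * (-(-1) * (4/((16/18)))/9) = 2.52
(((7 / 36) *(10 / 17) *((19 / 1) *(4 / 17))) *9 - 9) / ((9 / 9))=-1271 / 289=-4.40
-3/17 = -0.18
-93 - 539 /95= -9374 /95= -98.67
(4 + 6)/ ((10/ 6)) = 6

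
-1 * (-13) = 13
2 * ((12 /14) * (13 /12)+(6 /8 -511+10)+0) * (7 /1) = -13981 /2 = -6990.50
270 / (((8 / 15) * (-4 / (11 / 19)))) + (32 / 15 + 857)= 3583523 / 4560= 785.86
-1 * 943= -943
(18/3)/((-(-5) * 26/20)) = 12/13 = 0.92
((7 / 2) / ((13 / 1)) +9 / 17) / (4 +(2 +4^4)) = 353 / 115804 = 0.00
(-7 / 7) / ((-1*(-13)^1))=-0.08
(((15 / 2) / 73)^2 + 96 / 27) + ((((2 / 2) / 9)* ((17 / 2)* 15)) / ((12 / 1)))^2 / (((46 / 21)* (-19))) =28431401249 / 8048239488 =3.53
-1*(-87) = 87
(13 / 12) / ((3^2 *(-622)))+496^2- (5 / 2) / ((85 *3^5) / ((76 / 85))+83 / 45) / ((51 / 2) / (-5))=22198198309375070633 / 90230709892536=246016.00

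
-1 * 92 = -92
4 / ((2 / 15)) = 30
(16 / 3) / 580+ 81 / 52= 35443 / 22620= 1.57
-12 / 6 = -2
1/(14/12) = 6/7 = 0.86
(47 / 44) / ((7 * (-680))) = -47 / 209440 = -0.00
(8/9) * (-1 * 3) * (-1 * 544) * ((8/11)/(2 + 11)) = 34816/429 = 81.16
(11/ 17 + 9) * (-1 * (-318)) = 52152/ 17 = 3067.76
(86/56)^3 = 3.62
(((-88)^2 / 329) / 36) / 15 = 1936 / 44415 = 0.04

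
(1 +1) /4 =1 /2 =0.50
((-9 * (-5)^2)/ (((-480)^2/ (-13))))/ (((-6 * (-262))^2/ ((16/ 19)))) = 13/ 3004959744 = 0.00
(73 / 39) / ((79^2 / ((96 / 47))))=2336 / 3813251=0.00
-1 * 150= -150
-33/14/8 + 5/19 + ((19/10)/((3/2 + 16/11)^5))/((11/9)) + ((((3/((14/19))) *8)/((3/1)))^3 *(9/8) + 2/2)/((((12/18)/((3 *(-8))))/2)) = -62753478234612190303/604929120250000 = -103736.91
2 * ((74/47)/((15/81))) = 3996/235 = 17.00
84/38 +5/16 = 2.52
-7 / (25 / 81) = -567 / 25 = -22.68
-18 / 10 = -9 / 5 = -1.80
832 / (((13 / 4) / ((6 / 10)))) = 768 / 5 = 153.60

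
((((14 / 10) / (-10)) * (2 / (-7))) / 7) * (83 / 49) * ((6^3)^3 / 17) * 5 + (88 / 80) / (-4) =6691526003 / 233240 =28689.44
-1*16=-16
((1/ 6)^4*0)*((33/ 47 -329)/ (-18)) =0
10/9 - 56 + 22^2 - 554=-1124/9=-124.89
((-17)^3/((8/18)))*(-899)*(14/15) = 92752527/10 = 9275252.70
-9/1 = -9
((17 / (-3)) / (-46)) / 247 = 0.00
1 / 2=0.50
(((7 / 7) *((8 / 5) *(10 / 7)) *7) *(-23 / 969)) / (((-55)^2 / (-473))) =15824 / 266475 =0.06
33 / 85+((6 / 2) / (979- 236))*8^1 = 26559 / 63155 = 0.42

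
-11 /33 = -1 /3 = -0.33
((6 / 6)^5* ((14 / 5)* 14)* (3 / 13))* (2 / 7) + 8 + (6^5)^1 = 506128 / 65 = 7786.58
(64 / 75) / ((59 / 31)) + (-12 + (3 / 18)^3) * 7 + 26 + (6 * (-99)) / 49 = -1087204123 / 15611400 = -69.64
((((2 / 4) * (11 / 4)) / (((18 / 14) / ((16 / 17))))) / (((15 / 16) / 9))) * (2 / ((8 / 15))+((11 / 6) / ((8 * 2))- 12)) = -60137 / 765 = -78.61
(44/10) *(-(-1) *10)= 44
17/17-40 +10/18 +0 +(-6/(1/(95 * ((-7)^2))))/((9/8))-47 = -224209/9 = -24912.11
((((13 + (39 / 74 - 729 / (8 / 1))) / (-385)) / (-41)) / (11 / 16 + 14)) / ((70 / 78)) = -1791582 / 4803770125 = -0.00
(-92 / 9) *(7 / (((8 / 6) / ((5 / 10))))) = -161 / 6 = -26.83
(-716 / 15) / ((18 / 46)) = -16468 / 135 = -121.99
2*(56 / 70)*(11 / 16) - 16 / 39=269 / 390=0.69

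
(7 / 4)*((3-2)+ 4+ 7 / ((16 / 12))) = 17.94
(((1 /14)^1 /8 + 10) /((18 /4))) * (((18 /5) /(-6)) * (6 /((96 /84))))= -1121 /160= -7.01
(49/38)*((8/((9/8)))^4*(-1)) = -411041792/124659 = -3297.33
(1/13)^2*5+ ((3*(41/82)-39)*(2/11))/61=-9320/113399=-0.08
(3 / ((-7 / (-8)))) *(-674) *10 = -161760 / 7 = -23108.57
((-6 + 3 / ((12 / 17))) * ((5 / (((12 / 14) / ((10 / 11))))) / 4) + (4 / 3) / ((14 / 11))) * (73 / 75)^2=-25062287 / 20790000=-1.21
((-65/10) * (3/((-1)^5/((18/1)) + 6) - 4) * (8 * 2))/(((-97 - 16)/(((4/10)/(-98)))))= 38896/2962295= 0.01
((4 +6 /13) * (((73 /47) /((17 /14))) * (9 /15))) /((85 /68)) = 711312 /259675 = 2.74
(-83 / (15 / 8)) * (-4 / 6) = 1328 / 45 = 29.51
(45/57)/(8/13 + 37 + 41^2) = 195/424498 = 0.00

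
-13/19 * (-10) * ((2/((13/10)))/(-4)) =-50/19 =-2.63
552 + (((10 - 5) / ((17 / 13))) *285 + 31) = 28436 / 17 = 1672.71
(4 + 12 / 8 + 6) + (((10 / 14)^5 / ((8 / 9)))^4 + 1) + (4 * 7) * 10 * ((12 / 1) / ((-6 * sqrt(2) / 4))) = 4085989740156728591825 / 326829122755018756096 - 1120 * sqrt(2) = -1571.42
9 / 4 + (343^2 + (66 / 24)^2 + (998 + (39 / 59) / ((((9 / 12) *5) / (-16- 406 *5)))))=558357883 / 4720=118296.16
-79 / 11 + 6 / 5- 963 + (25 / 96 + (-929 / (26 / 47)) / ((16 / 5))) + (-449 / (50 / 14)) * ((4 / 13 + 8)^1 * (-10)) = 153597679 / 17160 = 8950.91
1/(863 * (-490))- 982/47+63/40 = -19.32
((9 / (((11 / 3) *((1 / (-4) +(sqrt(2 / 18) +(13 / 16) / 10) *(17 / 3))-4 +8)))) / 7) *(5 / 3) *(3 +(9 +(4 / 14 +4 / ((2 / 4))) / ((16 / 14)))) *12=194400 / 8783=22.13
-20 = -20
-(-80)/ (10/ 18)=144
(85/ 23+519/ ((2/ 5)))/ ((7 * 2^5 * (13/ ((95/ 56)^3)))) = 51318180625/ 23524114432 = 2.18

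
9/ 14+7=107/ 14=7.64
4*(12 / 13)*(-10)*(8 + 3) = -5280 / 13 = -406.15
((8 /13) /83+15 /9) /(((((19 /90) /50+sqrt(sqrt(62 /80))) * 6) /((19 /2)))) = 2.81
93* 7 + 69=720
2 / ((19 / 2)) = 4 / 19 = 0.21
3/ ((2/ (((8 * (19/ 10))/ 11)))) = 114/ 55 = 2.07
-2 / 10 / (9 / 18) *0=0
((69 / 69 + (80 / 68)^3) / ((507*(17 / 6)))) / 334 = 12913 / 2357213183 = 0.00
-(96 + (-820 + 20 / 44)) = 7959 / 11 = 723.55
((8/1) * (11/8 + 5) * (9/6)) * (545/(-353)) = -83385/706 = -118.11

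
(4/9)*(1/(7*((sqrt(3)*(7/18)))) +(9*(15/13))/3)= 8*sqrt(3)/147 +20/13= 1.63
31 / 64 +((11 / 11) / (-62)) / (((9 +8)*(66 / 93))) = 5781 / 11968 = 0.48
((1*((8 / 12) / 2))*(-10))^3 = -1000 / 27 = -37.04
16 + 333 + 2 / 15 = 5237 / 15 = 349.13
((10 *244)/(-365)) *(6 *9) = -26352/73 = -360.99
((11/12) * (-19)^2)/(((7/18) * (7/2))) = 11913/49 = 243.12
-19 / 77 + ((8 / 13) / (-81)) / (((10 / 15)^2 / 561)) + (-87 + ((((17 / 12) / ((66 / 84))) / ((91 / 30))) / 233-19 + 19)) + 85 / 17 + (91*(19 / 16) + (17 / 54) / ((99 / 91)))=14978622059 / 906809904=16.52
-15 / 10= -3 / 2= -1.50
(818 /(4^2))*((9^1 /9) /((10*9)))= 409 /720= 0.57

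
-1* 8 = -8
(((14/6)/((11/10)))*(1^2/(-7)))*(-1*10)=100/33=3.03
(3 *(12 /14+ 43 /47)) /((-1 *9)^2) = 583 /8883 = 0.07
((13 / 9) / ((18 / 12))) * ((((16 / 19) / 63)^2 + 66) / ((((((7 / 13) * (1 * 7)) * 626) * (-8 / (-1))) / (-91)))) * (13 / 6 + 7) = -5713420158875 / 2034256368312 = -2.81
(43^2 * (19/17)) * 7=245917/17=14465.71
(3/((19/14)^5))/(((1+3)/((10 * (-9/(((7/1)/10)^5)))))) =-216000000/2476099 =-87.23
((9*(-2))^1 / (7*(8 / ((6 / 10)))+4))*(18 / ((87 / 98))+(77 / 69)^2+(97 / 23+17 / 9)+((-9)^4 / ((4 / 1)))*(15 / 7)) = -41084599653 / 62714008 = -655.11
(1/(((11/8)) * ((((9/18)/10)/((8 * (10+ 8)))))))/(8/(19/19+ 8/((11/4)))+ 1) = 990720/1441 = 687.52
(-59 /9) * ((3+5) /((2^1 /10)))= -2360 /9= -262.22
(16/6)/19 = 0.14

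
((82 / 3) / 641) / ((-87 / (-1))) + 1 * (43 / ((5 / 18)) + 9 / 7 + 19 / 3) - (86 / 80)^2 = 302171675317 / 1873771200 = 161.26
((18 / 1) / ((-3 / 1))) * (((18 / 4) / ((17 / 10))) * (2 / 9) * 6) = -360 / 17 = -21.18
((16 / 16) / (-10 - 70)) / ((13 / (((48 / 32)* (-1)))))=0.00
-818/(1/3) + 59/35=-85831/35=-2452.31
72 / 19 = 3.79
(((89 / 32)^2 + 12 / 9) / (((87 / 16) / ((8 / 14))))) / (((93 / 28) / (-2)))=-27859 / 48546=-0.57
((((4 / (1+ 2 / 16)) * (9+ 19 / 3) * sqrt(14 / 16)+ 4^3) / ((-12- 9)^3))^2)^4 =42752018826441471945605120 * sqrt(14) / 565990866204262677813673454262807489357843+ 4319012220873943890175983616 / 15281753387515092300969183265095802212661761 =0.00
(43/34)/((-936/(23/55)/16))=-989/109395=-0.01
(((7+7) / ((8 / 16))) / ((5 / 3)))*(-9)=-756 / 5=-151.20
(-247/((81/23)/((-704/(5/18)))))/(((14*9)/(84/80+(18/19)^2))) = 246648688/89775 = 2747.41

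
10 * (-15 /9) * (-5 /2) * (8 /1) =1000 /3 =333.33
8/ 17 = 0.47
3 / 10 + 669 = 6693 / 10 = 669.30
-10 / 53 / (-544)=5 / 14416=0.00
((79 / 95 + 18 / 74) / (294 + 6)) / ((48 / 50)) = 1889 / 506160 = 0.00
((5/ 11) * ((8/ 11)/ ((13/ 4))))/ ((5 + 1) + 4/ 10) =25/ 1573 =0.02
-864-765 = -1629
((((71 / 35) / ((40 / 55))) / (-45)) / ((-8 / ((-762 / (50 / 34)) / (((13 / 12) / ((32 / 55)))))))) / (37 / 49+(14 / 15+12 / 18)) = -4292092 / 4688125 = -0.92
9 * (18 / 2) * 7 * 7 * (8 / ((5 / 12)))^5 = 32362142367744 / 3125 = 10355885557.68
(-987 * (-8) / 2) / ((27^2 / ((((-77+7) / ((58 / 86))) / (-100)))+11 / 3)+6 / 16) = 28520352 / 5103037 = 5.59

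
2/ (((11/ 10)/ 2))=3.64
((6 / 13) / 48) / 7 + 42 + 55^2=2232777 / 728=3067.00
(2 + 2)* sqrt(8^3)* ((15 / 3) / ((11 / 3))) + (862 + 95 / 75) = 960* sqrt(2) / 11 + 12949 / 15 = 986.69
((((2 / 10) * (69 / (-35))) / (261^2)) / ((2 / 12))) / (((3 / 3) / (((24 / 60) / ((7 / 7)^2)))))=-92 / 6622875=-0.00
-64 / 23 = -2.78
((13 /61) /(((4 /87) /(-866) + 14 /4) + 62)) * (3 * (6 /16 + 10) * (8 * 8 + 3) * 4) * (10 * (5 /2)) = 204251220225 /301028717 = 678.51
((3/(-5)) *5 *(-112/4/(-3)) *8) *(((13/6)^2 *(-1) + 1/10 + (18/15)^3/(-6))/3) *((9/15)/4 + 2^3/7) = 7953502/16875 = 471.32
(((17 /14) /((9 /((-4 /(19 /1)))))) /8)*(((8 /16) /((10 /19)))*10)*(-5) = 85 /504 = 0.17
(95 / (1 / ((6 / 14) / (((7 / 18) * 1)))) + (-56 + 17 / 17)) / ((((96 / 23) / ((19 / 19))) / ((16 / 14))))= 56005 / 4116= 13.61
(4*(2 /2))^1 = 4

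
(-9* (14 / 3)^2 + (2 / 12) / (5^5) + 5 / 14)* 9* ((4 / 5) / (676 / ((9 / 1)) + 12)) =-346654593 / 21437500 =-16.17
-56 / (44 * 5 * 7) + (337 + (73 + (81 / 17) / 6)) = 768117 / 1870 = 410.76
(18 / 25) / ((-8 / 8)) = -18 / 25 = -0.72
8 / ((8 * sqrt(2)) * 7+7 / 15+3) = -390 / 88031+6300 * sqrt(2) / 88031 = 0.10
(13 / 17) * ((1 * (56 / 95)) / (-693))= -104 / 159885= -0.00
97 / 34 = 2.85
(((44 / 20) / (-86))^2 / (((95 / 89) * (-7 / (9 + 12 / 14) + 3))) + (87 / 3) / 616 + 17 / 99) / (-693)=-210663616699 / 666429290950500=-0.00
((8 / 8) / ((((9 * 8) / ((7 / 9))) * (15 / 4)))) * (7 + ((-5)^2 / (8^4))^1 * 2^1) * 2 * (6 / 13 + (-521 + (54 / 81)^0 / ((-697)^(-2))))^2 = 66683457139140625 / 7008768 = 9514290833.87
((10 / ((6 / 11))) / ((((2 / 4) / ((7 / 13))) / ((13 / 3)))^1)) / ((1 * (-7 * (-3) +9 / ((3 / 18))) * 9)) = 154 / 1215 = 0.13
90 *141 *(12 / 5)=30456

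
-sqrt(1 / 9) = -1 / 3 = -0.33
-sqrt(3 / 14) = -sqrt(42) / 14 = -0.46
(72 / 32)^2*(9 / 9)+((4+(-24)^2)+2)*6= 55953 / 16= 3497.06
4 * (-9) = -36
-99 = -99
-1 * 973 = -973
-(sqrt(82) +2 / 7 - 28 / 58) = 40 / 203 - sqrt(82) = -8.86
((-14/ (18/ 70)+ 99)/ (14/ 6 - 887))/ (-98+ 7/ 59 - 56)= 23659/ 72286998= 0.00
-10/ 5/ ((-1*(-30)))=-1/ 15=-0.07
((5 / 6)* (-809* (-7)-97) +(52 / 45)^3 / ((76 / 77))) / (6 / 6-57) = -8033401079 / 96957000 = -82.86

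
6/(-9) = -2/3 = -0.67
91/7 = 13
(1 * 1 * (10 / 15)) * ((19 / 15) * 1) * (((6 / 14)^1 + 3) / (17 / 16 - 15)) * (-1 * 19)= 92416 / 23415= 3.95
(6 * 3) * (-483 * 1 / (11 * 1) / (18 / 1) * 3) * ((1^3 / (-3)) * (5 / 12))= 805 / 44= 18.30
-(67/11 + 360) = -4027/11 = -366.09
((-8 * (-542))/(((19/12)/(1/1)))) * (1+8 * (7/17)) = 3798336/323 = 11759.55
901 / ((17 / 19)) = 1007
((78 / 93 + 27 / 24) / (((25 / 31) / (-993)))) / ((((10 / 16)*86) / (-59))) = 28531869 / 10750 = 2654.13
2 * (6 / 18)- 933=-2797 / 3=-932.33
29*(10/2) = 145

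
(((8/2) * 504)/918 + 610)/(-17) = -31222/867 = -36.01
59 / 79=0.75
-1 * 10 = -10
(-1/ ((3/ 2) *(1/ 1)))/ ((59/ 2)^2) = -8/ 10443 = -0.00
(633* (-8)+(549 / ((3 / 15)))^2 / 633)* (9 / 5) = 12311.41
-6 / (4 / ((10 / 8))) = -15 / 8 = -1.88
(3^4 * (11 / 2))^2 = 793881 / 4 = 198470.25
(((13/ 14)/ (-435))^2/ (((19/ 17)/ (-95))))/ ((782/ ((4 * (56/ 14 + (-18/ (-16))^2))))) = -56953/ 5459368320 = -0.00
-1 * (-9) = 9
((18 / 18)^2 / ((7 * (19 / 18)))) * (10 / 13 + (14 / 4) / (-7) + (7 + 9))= 2.20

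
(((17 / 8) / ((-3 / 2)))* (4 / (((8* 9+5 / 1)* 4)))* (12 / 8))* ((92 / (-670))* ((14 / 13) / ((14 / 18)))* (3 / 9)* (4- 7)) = -3519 / 670670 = -0.01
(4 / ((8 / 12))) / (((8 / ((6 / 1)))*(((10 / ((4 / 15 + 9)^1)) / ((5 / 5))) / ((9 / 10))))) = 3753 / 1000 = 3.75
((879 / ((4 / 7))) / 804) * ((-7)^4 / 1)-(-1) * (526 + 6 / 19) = 104284569 / 20368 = 5120.02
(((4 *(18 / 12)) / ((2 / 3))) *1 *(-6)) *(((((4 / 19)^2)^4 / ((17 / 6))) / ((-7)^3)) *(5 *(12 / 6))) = 212336640 / 99031156092071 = 0.00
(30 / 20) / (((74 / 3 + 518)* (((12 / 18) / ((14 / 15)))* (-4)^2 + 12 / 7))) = 63 / 299552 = 0.00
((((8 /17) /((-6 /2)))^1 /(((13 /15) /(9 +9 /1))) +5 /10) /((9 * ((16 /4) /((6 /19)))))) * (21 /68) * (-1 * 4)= 8533 /285532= 0.03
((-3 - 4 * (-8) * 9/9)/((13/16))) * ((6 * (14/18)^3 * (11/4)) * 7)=6127352/3159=1939.65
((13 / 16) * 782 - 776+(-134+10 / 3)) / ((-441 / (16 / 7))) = 13022 / 9261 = 1.41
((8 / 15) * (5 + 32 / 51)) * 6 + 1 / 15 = 4609 / 255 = 18.07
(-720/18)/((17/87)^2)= -302760/289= -1047.61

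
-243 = -243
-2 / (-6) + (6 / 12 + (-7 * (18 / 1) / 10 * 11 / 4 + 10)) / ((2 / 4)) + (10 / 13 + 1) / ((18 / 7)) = -27658 / 585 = -47.28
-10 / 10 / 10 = -1 / 10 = -0.10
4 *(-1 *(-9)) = 36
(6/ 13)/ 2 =3/ 13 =0.23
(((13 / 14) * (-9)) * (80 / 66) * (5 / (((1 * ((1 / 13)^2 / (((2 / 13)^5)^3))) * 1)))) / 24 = -409600 / 1793952554431037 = -0.00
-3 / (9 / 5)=-5 / 3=-1.67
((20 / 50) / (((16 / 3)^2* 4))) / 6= 3 / 5120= 0.00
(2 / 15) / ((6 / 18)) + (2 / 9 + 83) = 3763 / 45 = 83.62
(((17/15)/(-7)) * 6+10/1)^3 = 31554496/42875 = 735.96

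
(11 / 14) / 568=11 / 7952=0.00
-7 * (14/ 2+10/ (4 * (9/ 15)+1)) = -1183/ 17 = -69.59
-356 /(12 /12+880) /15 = -356 /13215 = -0.03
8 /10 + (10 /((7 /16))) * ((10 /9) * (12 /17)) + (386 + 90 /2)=802763 /1785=449.73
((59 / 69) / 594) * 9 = 59 / 4554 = 0.01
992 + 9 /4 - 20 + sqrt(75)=982.91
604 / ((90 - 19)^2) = 604 / 5041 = 0.12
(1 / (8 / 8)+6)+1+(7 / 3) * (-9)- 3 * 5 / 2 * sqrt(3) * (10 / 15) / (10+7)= -13- 5 * sqrt(3) / 17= -13.51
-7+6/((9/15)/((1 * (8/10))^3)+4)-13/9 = -7.28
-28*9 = -252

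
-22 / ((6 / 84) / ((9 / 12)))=-231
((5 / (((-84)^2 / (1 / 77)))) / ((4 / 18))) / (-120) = -1 / 2897664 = -0.00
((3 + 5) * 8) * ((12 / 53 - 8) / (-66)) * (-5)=-65920 / 1749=-37.69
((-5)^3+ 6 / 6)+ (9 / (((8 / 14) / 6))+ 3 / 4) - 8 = -147 / 4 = -36.75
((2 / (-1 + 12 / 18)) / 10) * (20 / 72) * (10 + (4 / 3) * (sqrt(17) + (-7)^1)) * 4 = -8 * sqrt(17) / 9 - 4 / 9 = -4.11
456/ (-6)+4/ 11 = -832/ 11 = -75.64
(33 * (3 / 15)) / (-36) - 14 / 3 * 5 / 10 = -151 / 60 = -2.52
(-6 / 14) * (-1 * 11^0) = 3 / 7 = 0.43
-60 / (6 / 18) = -180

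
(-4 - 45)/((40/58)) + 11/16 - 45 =-9229/80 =-115.36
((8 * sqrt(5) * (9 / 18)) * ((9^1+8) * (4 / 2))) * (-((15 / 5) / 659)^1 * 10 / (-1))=13.84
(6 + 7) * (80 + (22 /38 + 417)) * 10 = 1229020 /19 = 64685.26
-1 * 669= -669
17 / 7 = 2.43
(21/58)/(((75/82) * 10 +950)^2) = 0.00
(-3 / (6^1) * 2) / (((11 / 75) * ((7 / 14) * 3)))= -50 / 11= -4.55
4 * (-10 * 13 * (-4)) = 2080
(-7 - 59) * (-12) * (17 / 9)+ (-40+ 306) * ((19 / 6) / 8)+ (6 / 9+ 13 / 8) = 19243 / 12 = 1603.58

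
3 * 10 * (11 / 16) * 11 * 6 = 1361.25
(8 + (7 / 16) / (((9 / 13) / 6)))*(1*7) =1981 / 24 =82.54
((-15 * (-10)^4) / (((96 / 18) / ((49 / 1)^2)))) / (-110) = 13505625 / 22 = 613892.05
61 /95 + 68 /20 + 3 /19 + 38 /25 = 143 /25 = 5.72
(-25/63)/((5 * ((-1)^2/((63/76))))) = -5/76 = -0.07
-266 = -266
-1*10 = -10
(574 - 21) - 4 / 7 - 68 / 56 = 7717 / 14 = 551.21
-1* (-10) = 10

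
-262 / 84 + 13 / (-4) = -535 / 84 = -6.37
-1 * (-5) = 5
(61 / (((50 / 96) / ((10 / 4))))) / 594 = 244 / 495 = 0.49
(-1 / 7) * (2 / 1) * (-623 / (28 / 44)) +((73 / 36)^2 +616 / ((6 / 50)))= 49144471 / 9072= 5417.16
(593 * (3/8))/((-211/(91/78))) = -4151/3376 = -1.23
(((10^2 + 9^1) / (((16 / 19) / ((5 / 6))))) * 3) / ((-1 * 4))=-10355 / 128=-80.90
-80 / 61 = -1.31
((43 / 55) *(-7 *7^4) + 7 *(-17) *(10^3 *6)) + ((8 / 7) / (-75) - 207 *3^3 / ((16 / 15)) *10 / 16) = -539922648329 / 739200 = -730414.84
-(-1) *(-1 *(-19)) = 19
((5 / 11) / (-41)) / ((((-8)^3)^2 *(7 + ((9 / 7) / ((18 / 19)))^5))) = -84035 / 23057457291264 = -0.00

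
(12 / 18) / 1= 2 / 3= 0.67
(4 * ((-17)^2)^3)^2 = 9321955795676176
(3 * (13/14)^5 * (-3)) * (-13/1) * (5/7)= 217206405/3764768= 57.69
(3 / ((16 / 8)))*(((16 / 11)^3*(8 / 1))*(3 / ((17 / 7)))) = 45.62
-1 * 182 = -182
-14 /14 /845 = -1 /845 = -0.00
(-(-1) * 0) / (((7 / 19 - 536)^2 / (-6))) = 0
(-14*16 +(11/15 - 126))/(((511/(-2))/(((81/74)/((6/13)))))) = 612963/189070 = 3.24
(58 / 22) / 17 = 29 / 187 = 0.16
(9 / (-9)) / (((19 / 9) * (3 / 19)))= -3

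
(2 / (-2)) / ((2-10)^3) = 1 / 512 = 0.00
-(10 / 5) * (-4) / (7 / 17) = 136 / 7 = 19.43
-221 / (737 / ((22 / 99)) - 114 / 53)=-23426 / 351321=-0.07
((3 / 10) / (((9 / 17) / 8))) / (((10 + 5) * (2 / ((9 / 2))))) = 17 / 25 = 0.68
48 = 48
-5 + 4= -1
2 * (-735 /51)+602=9744 /17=573.18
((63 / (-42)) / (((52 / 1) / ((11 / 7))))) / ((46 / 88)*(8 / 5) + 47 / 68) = -30855 / 1039766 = -0.03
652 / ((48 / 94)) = 1276.83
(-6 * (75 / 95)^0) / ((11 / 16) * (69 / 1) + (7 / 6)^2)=-864 / 7027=-0.12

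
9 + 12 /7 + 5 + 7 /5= 599 /35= 17.11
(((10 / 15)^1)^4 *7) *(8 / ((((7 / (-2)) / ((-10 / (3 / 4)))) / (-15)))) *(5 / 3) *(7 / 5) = -358400 / 243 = -1474.90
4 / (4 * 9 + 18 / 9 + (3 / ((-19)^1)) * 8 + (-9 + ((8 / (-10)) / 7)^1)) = 2660 / 18369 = 0.14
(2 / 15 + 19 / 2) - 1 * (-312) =321.63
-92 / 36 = -23 / 9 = -2.56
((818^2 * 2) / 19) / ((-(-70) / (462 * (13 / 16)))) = 71763549 / 190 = 377702.89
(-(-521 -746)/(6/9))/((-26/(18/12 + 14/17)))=-300279/1768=-169.84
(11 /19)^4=14641 /130321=0.11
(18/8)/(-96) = -3/128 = -0.02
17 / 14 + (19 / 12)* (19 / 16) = 4159 / 1344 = 3.09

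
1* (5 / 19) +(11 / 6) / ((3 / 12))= 433 / 57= 7.60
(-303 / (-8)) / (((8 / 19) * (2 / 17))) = 97869 / 128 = 764.60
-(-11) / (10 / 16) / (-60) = -0.29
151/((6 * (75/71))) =23.82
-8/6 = -4/3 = -1.33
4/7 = 0.57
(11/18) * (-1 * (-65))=715/18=39.72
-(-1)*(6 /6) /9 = 1 /9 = 0.11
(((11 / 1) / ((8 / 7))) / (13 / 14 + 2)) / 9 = 539 / 1476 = 0.37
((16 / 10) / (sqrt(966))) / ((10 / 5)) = 2 * sqrt(966) / 2415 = 0.03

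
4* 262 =1048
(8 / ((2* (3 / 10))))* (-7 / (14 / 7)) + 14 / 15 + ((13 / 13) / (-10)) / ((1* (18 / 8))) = -412 / 9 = -45.78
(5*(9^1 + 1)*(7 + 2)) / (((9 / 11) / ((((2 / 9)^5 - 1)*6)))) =-64918700 / 19683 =-3298.21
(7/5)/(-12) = -7/60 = -0.12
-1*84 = -84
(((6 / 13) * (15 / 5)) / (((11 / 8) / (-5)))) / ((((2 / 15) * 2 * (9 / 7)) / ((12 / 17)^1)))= -25200 / 2431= -10.37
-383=-383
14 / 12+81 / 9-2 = 49 / 6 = 8.17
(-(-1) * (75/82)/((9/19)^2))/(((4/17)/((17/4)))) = 2608225/35424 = 73.63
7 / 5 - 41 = -198 / 5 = -39.60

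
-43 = -43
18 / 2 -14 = -5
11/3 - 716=-2137/3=-712.33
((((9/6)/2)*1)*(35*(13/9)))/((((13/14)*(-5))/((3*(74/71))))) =-1813/71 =-25.54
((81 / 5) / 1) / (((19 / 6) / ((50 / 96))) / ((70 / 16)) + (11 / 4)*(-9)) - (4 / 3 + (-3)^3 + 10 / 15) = 1987325 / 81761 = 24.31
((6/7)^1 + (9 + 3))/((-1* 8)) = -45/28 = -1.61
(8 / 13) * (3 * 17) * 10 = 4080 / 13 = 313.85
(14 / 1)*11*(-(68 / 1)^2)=-712096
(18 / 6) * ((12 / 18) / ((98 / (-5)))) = -5 / 49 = -0.10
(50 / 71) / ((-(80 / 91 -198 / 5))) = 0.02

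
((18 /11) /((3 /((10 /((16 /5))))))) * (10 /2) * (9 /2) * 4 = 3375 /22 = 153.41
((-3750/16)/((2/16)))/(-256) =1875/256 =7.32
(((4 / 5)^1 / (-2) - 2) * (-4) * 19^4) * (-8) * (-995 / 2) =4979304768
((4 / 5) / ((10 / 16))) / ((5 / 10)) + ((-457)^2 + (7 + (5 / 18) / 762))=71617600349 / 342900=208858.56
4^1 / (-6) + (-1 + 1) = -2 / 3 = -0.67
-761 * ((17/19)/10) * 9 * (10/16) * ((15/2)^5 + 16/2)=-88446116223/9728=-9091911.62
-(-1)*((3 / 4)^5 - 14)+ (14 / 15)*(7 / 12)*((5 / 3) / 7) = -376927 / 27648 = -13.63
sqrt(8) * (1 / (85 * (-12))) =-sqrt(2) / 510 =-0.00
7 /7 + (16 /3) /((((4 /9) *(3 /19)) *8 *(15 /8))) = 6.07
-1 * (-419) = 419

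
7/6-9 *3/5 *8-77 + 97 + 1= -21.03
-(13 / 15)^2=-169 / 225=-0.75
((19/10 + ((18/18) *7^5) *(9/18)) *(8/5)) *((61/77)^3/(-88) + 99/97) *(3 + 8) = 166229323293153/1107092525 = 150149.44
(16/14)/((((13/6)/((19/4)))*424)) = 57/9646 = 0.01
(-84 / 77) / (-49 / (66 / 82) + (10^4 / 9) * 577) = -108 / 63463973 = -0.00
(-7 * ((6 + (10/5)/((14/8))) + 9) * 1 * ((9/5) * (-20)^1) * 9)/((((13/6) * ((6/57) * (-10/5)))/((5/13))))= -5217210/169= -30871.07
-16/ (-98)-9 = -433/ 49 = -8.84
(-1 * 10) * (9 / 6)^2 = -45 / 2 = -22.50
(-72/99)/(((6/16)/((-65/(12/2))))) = 2080/99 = 21.01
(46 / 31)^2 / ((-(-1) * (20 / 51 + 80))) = 26979 / 985025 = 0.03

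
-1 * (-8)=8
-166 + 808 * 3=2258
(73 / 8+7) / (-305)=-129 / 2440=-0.05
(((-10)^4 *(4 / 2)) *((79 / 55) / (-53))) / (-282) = 158000 / 82203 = 1.92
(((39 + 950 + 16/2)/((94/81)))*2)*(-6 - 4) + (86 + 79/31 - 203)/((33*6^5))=-17182.34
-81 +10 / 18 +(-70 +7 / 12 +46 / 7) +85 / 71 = -142.09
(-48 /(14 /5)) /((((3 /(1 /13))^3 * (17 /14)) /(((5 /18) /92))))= -50 /69581187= -0.00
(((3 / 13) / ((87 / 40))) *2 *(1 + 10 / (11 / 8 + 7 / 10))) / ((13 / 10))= 386400 / 406783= 0.95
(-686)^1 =-686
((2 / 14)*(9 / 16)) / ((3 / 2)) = 0.05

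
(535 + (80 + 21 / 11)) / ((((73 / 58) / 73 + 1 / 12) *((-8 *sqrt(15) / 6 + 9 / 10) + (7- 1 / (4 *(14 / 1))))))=21159290880 *sqrt(15) / 91746017 + 125085415104 / 91746017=2256.61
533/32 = 16.66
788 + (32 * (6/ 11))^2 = 132212/ 121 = 1092.66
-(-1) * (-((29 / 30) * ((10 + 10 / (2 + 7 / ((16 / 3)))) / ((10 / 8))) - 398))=102802 / 265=387.93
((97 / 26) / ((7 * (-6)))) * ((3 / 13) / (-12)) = 97 / 56784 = 0.00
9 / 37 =0.24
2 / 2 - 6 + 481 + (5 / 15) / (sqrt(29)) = 476.06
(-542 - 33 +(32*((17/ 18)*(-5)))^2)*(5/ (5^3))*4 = 288484/ 81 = 3561.53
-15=-15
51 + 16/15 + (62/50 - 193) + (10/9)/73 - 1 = -2310638/16425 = -140.68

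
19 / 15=1.27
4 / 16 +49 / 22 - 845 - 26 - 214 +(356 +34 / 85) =-159747 / 220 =-726.12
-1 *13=-13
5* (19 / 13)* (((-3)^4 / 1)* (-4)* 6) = -184680 / 13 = -14206.15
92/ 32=23/ 8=2.88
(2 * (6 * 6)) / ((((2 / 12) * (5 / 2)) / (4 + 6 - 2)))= 6912 / 5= 1382.40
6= 6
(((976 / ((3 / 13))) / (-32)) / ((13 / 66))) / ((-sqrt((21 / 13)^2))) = 8723 / 21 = 415.38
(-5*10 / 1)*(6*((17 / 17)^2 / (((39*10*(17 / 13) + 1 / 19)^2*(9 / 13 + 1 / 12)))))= -16894800 / 11363773201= -0.00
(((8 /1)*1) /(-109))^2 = 64 /11881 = 0.01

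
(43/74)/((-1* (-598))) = 43/44252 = 0.00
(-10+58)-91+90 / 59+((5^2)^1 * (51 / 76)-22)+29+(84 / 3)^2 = 3436097 / 4484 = 766.30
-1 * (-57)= 57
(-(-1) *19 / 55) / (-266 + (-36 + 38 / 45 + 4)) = -171 / 147092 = -0.00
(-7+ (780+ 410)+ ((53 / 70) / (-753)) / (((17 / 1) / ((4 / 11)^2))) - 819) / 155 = 19733253116 / 8402896425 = 2.35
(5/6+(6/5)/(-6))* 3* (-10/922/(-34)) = 19/31348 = 0.00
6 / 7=0.86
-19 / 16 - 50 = -819 / 16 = -51.19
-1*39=-39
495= 495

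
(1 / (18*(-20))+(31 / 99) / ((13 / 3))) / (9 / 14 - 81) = -25039 / 28957500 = -0.00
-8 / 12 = -2 / 3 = -0.67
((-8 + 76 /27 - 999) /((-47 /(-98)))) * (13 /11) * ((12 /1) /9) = -138167848 /41877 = -3299.37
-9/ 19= -0.47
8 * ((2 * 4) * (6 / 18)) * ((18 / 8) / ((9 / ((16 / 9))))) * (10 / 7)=2560 / 189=13.54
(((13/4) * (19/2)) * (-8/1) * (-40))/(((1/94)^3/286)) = 2346964597120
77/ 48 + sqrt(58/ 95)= sqrt(5510)/ 95 + 77/ 48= 2.39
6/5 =1.20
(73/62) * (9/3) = 219/62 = 3.53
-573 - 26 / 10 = -2878 / 5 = -575.60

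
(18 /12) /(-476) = -3 /952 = -0.00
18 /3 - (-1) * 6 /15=32 /5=6.40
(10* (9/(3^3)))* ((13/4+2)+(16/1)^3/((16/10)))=51305/6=8550.83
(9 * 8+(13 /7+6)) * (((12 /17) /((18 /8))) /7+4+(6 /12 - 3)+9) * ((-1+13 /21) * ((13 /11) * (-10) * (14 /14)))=2188529720 /577269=3791.18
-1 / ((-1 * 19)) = 1 / 19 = 0.05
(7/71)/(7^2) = 1/497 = 0.00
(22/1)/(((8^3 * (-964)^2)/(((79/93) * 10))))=4345/11062339584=0.00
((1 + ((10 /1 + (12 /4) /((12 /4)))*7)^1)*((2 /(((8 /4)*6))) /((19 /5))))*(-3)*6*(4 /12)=-390 /19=-20.53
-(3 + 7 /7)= -4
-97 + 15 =-82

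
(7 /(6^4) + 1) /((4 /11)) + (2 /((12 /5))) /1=18653 /5184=3.60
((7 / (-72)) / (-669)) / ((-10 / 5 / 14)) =-0.00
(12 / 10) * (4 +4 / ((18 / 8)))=104 / 15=6.93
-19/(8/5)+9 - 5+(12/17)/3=-1039/136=-7.64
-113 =-113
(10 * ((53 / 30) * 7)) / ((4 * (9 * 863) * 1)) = 371 / 93204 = 0.00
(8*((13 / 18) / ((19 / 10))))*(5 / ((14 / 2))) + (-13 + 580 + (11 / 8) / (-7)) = 568.98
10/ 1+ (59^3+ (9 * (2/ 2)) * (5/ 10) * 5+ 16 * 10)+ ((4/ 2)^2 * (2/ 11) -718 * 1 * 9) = 4380425/ 22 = 199110.23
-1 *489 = -489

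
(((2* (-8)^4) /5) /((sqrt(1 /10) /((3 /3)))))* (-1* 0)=0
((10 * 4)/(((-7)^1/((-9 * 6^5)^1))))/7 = 57129.80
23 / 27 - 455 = -454.15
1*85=85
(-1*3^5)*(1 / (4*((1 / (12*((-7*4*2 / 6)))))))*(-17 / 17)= -6804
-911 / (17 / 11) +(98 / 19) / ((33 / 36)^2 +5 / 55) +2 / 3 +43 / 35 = -5823229486 / 10004925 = -582.04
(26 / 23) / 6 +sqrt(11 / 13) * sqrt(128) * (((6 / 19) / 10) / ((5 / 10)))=13 / 69 +48 * sqrt(286) / 1235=0.85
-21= -21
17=17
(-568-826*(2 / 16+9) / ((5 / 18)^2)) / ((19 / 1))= -2456269 / 475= -5171.09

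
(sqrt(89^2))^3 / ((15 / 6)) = 1409938 / 5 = 281987.60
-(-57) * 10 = 570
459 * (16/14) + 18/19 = 69894/133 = 525.52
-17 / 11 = -1.55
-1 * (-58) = 58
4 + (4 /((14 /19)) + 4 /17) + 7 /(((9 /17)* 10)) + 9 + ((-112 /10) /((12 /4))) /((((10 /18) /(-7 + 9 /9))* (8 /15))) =1023727 /10710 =95.59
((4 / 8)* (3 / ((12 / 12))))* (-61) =-91.50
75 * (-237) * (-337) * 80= 479214000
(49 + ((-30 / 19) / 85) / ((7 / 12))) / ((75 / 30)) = 221434 / 11305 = 19.59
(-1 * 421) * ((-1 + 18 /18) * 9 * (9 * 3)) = 0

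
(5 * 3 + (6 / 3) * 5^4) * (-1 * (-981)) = 1240965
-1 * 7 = -7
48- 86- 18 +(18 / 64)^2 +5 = -52143 / 1024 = -50.92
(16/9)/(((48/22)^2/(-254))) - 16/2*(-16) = 5369/162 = 33.14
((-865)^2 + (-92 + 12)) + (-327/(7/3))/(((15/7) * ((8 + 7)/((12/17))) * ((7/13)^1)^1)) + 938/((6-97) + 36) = 24482299971/32725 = 748122.23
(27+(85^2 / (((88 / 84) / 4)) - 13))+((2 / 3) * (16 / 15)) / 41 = 560149732 / 20295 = 27600.38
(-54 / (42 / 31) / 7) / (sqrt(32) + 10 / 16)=11160 / 99127 - 71424 * sqrt(2) / 99127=-0.91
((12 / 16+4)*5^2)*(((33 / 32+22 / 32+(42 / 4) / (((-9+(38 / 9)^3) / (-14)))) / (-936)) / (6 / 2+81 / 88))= 806855995 / 49921881984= 0.02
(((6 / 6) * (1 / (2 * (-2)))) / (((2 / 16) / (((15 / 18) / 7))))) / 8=-5 / 168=-0.03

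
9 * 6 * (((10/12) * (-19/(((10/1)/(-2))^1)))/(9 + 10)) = 9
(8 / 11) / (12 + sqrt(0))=2 / 33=0.06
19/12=1.58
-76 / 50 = -38 / 25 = -1.52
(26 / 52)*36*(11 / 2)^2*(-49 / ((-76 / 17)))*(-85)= -77106645 / 152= -507280.56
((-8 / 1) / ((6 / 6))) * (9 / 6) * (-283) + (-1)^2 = 3397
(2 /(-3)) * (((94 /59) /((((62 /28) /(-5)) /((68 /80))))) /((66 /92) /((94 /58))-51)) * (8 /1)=-0.32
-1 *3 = -3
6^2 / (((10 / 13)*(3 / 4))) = 312 / 5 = 62.40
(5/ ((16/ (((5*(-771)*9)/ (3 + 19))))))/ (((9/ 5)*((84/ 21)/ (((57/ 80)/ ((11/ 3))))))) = -3296025/ 247808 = -13.30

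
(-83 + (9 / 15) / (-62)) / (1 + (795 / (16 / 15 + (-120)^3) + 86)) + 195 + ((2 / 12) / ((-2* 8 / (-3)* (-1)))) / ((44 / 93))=193.98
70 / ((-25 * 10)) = -7 / 25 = -0.28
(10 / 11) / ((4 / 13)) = 65 / 22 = 2.95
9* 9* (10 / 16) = 405 / 8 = 50.62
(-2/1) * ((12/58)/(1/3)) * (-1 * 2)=72/29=2.48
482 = 482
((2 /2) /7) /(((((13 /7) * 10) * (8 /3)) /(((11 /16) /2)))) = 33 /33280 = 0.00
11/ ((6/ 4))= 22/ 3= 7.33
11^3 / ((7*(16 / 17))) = 22627 / 112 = 202.03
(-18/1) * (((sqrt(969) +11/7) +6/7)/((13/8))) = -144 * sqrt(969)/13 - 2448/91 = -371.71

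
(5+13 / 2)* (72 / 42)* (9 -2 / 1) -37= 101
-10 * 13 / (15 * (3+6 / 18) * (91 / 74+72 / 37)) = -962 / 1175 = -0.82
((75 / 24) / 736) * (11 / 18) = 275 / 105984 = 0.00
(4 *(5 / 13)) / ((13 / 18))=360 / 169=2.13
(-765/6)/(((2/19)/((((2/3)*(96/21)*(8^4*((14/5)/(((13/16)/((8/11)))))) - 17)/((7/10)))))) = -108321924385/2002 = -54106855.34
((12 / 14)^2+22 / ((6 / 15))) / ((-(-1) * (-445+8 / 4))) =-2731 / 21707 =-0.13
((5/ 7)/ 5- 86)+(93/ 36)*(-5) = -8297/ 84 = -98.77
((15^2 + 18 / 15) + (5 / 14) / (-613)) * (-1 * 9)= -2035.79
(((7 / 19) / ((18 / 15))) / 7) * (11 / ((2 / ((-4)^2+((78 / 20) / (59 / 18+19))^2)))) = 708879611 / 183313140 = 3.87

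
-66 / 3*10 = -220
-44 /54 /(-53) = 22 /1431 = 0.02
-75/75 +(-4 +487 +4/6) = 1448/3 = 482.67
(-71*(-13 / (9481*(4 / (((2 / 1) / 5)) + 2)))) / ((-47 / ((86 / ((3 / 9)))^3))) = -2964.34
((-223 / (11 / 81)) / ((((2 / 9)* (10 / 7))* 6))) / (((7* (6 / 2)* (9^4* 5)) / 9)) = -223 / 19800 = -0.01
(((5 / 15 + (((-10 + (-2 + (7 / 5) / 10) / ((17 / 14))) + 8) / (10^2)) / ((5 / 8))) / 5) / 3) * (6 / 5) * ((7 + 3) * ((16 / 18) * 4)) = 5647232 / 7171875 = 0.79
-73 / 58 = -1.26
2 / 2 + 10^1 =11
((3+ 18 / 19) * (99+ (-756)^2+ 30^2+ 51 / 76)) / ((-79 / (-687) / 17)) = 38113871382675 / 114076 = 334109465.47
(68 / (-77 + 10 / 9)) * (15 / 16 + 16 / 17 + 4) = -14391 / 2732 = -5.27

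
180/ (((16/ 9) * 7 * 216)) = 15/ 224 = 0.07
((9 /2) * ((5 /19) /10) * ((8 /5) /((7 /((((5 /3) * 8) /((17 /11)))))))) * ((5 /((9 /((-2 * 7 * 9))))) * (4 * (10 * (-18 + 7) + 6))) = 2196480 /323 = 6800.25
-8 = -8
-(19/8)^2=-361/64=-5.64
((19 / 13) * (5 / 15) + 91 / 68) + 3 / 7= 41843 / 18564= 2.25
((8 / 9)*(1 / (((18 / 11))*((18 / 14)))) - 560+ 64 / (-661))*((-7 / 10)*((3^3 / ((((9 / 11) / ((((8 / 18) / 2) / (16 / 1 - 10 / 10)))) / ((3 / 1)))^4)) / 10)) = 110558756415184 / 12003981713859375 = 0.01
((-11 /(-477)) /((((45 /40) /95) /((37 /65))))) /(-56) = -7733 /390663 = -0.02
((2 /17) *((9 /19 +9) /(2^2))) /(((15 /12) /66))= 4752 /323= 14.71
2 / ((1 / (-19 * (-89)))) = 3382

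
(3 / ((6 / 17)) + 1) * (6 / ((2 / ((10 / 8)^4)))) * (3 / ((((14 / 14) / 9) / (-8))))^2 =25970625 / 8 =3246328.12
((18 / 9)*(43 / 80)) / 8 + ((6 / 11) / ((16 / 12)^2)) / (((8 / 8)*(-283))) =132779 / 996160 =0.13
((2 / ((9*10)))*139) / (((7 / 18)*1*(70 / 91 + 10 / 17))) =30719 / 5250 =5.85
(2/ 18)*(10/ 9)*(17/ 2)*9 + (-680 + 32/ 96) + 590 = -722/ 9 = -80.22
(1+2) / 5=3 / 5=0.60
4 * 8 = 32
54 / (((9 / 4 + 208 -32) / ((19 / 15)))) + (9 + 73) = 293698 / 3565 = 82.38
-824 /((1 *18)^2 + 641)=-824 /965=-0.85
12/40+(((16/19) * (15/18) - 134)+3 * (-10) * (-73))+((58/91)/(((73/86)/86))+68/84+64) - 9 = 2748230931/1262170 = 2177.39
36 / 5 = 7.20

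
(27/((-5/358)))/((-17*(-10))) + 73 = 26192/425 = 61.63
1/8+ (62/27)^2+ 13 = 107297/5832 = 18.40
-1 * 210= -210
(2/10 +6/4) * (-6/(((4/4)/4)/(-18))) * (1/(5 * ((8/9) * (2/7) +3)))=231336/5125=45.14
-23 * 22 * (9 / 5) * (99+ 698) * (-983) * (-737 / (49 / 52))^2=5240183900381505504 / 12005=436500116649854.69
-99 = -99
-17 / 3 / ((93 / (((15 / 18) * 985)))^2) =-412345625 / 934092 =-441.44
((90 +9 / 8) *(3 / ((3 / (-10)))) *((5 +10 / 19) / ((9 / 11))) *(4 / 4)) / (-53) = 467775 / 4028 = 116.13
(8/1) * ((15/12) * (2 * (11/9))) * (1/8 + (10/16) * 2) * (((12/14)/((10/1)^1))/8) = 121/336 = 0.36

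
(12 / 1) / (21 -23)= -6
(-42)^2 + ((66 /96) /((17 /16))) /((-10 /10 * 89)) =2668921 /1513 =1763.99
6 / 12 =1 / 2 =0.50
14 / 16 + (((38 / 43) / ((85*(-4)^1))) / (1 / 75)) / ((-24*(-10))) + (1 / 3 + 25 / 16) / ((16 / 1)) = 0.99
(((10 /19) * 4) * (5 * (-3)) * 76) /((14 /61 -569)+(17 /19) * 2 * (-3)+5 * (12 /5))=4.27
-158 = -158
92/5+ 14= 162/5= 32.40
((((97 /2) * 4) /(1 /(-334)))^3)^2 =74009791454291383814155472896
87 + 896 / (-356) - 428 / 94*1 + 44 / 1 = 518399 / 4183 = 123.93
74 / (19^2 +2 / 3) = 222 / 1085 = 0.20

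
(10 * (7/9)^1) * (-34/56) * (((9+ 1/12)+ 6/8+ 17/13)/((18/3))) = -73865/8424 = -8.77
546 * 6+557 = 3833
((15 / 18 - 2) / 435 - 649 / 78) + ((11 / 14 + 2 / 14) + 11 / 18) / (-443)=-438053348 / 52608465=-8.33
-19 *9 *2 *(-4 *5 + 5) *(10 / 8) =12825 / 2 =6412.50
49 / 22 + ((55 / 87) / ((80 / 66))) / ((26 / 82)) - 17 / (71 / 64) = -26974615 / 2355496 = -11.45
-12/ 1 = -12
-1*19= -19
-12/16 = -3/4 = -0.75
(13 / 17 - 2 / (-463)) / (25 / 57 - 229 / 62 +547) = 21391302 / 15124874245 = 0.00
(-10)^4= 10000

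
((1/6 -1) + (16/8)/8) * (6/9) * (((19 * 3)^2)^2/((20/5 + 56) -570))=2736741/340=8049.24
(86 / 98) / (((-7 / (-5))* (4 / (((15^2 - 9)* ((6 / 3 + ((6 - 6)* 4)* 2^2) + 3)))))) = 58050 / 343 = 169.24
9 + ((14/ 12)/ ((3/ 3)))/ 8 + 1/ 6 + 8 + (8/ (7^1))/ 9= 17579/ 1008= 17.44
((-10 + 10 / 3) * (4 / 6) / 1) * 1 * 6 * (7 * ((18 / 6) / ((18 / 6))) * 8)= -4480 / 3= -1493.33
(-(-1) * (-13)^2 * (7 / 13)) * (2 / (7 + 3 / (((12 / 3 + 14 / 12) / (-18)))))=-5642 / 107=-52.73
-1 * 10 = -10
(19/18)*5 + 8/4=131/18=7.28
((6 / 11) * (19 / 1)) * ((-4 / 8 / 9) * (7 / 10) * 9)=-3.63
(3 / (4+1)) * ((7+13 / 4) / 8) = 123 / 160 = 0.77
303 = 303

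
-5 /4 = -1.25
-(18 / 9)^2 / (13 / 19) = -76 / 13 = -5.85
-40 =-40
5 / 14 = 0.36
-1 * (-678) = 678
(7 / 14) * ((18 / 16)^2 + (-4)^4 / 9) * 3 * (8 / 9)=17113 / 432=39.61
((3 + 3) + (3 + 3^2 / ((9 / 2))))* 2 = 22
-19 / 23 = -0.83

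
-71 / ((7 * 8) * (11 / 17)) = -1207 / 616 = -1.96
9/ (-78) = -3/ 26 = -0.12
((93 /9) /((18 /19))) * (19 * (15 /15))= 11191 /54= 207.24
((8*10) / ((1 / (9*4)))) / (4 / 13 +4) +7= 4729 / 7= 675.57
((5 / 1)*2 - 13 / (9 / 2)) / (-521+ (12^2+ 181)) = -16 / 441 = -0.04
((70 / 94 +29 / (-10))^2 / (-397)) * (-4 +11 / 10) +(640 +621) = 1105892711901 / 876973000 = 1261.03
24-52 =-28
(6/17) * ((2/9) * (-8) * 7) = -224/51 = -4.39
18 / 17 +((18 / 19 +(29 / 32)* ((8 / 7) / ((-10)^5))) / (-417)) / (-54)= 21564093590633 / 20365279200000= 1.06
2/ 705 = 0.00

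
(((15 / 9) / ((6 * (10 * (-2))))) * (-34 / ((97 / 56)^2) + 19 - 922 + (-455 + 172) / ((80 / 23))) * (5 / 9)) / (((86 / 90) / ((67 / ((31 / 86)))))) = 251075552435 / 168007104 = 1494.43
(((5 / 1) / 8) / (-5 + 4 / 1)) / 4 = -5 / 32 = -0.16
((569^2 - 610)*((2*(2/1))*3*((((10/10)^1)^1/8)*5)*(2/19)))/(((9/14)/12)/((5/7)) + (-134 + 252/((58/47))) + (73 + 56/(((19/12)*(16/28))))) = 5622827400/4522093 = 1243.41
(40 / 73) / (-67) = -40 / 4891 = -0.01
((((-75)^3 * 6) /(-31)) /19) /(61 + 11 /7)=2953125 /42997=68.68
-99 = -99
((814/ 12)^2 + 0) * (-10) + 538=-818561/ 18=-45475.61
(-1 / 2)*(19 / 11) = -19 / 22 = -0.86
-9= -9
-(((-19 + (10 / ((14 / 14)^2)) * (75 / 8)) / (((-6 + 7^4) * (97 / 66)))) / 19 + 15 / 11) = -132528087 / 97107670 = -1.36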